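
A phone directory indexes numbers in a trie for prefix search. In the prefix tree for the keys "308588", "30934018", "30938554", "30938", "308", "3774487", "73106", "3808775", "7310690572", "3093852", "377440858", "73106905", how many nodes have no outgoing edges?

8

A leaf is a node with no children — equivalently, the end of a word that is not a proper prefix of any other stored word.
Those words: "308588", "30934018", "3093852", "30938554", "377440858", "3774487", "3808775", "7310690572"
Leaf count: 8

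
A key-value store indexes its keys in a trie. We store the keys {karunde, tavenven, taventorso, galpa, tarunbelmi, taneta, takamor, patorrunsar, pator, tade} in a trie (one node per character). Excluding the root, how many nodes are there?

Insert word by word; a character creates a node only if that edge doesn't already exist:
  "karunde" → 7 new (k, a, r, u, n, d, e)
  "tavenven" → 8 new (t, a, v, e, n, v, e, n)
  "taventorso" → prefix "taven" already present; 5 new (t, o, r, s, o)
  "galpa" → 5 new (g, a, l, p, a)
  "tarunbelmi" → prefix "ta" already present; 8 new (r, u, n, b, e, l, m, i)
  "taneta" → prefix "ta" already present; 4 new (n, e, t, a)
  "takamor" → prefix "ta" already present; 5 new (k, a, m, o, r)
  "patorrunsar" → 11 new (p, a, t, o, r, r, u, n, s, a, r)
  "pator" → prefix "pator" already present; 0 new (none)
  "tade" → prefix "ta" already present; 2 new (d, e)
Total nodes = 7 + 8 + 5 + 5 + 8 + 4 + 5 + 11 + 0 + 2 = 55

55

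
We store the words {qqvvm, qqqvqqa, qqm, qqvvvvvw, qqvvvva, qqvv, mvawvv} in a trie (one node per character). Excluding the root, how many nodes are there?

Insert word by word; a character creates a node only if that edge doesn't already exist:
  "qqvvm" → 5 new (q, q, v, v, m)
  "qqqvqqa" → prefix "qq" already present; 5 new (q, v, q, q, a)
  "qqm" → prefix "qq" already present; 1 new (m)
  "qqvvvvvw" → prefix "qqvv" already present; 4 new (v, v, v, w)
  "qqvvvva" → prefix "qqvvvv" already present; 1 new (a)
  "qqvv" → prefix "qqvv" already present; 0 new (none)
  "mvawvv" → 6 new (m, v, a, w, v, v)
Total nodes = 5 + 5 + 1 + 4 + 1 + 0 + 6 = 22

22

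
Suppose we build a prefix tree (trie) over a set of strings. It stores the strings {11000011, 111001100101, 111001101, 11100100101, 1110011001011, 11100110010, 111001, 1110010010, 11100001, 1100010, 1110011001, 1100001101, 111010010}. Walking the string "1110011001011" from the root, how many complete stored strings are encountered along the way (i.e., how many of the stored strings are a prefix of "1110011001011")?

Check each prefix of "1110011001011" against the stored set — each match is an end-marker on the path.
Prefixes of the query that are stored words: "111001", "1110011001", "11100110010", "111001100101", "1110011001011"
Count: 5

5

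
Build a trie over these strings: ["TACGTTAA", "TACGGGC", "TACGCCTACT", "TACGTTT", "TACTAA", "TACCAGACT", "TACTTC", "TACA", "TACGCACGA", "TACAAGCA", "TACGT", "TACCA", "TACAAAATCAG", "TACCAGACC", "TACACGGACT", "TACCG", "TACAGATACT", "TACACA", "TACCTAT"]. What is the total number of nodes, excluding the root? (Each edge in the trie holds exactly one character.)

62

Insert word by word; a character creates a node only if that edge doesn't already exist:
  "TACGTTAA" → 8 new (T, A, C, G, T, T, A, A)
  "TACGGGC" → prefix "TACG" already present; 3 new (G, G, C)
  "TACGCCTACT" → prefix "TACG" already present; 6 new (C, C, T, A, C, T)
  "TACGTTT" → prefix "TACGTT" already present; 1 new (T)
  "TACTAA" → prefix "TAC" already present; 3 new (T, A, A)
  "TACCAGACT" → prefix "TAC" already present; 6 new (C, A, G, A, C, T)
  "TACTTC" → prefix "TACT" already present; 2 new (T, C)
  "TACA" → prefix "TAC" already present; 1 new (A)
  "TACGCACGA" → prefix "TACGC" already present; 4 new (A, C, G, A)
  "TACAAGCA" → prefix "TACA" already present; 4 new (A, G, C, A)
  "TACGT" → prefix "TACGT" already present; 0 new (none)
  "TACCA" → prefix "TACCA" already present; 0 new (none)
  "TACAAAATCAG" → prefix "TACAA" already present; 6 new (A, A, T, C, A, G)
  "TACCAGACC" → prefix "TACCAGAC" already present; 1 new (C)
  "TACACGGACT" → prefix "TACA" already present; 6 new (C, G, G, A, C, T)
  "TACCG" → prefix "TACC" already present; 1 new (G)
  "TACAGATACT" → prefix "TACA" already present; 6 new (G, A, T, A, C, T)
  "TACACA" → prefix "TACAC" already present; 1 new (A)
  "TACCTAT" → prefix "TACC" already present; 3 new (T, A, T)
Total nodes = 8 + 3 + 6 + 1 + 3 + 6 + 2 + 1 + 4 + 4 + 0 + 0 + 6 + 1 + 6 + 1 + 6 + 1 + 3 = 62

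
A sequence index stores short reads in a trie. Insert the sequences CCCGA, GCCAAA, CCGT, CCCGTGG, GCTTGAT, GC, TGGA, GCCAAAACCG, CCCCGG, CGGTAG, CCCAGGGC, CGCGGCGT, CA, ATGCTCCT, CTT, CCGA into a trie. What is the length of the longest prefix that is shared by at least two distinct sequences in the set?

6

Equivalently: take the maximum, over all pairs, of their longest common prefix length.
"GCCAAA" and "GCCAAAACCG" agree on "GCCAAA" (6 characters) before diverging; nothing deeper is shared.
Longest shared-prefix length: 6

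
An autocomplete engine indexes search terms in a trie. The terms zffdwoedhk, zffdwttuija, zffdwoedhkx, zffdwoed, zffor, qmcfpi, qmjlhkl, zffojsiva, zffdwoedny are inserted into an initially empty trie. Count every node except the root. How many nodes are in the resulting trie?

37

Trace insertions, counting only characters that open a new branch:
  "zffdwoedhk" → 10 new (z, f, f, d, w, o, e, d, h, k)
  "zffdwttuija" → prefix "zffdw" already present; 6 new (t, t, u, i, j, a)
  "zffdwoedhkx" → prefix "zffdwoedhk" already present; 1 new (x)
  "zffdwoed" → prefix "zffdwoed" already present; 0 new (none)
  "zffor" → prefix "zff" already present; 2 new (o, r)
  "qmcfpi" → 6 new (q, m, c, f, p, i)
  "qmjlhkl" → prefix "qm" already present; 5 new (j, l, h, k, l)
  "zffojsiva" → prefix "zffo" already present; 5 new (j, s, i, v, a)
  "zffdwoedny" → prefix "zffdwoed" already present; 2 new (n, y)
Total nodes = 10 + 6 + 1 + 0 + 2 + 6 + 5 + 5 + 2 = 37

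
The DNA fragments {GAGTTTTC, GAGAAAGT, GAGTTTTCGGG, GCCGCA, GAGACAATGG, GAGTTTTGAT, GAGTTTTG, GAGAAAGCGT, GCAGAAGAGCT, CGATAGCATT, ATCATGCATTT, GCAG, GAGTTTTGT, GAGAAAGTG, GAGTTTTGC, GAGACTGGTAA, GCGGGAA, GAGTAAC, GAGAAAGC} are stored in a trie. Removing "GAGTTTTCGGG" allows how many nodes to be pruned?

3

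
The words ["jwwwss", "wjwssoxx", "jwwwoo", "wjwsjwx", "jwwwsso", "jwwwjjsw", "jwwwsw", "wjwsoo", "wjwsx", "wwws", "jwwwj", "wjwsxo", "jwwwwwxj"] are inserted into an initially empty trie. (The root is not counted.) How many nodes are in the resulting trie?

36

Count nodes per top-level branch (shared prefixes stored once):
  'j'-branch (jwwwj, jwwwjjsw, jwwwoo, jwwwss, jwwwsso, jwwwsw, jwwwwwxj): 18 nodes
  'w'-branch (wjwsjwx, wjwsoo, wjwssoxx, wjwsx, wjwsxo, wwws): 18 nodes
Sum: 36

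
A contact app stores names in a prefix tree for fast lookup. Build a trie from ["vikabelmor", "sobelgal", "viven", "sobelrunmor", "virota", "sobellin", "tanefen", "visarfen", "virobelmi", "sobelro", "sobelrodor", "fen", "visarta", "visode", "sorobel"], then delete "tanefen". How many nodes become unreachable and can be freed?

A node on "tanefen"'s path can go only if nothing else ends at it or branches off below it.
No other word shares any prefix with "tanefen", so all 7 of its nodes go.
Nodes removed: 7

7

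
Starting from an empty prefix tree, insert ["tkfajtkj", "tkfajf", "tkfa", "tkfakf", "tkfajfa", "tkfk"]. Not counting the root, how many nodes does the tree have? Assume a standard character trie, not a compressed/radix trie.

13

For each word, the new-node count is its length minus the longest prefix already in the trie:
  "tkfajtkj" → 8 new (t, k, f, a, j, t, k, j)
  "tkfajf" → prefix "tkfaj" already present; 1 new (f)
  "tkfa" → prefix "tkfa" already present; 0 new (none)
  "tkfakf" → prefix "tkfa" already present; 2 new (k, f)
  "tkfajfa" → prefix "tkfajf" already present; 1 new (a)
  "tkfk" → prefix "tkf" already present; 1 new (k)
Total nodes = 8 + 1 + 0 + 2 + 1 + 1 = 13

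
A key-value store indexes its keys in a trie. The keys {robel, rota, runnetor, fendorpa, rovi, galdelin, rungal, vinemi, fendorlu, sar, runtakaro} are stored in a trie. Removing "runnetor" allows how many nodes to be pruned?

A node on "runnetor"'s path can go only if nothing else ends at it or branches off below it.
The suffix "netor" (5 nodes) is used only by "runnetor"; the node for "run" still has the child "g", so pruning stops there.
Nodes removed: 5

5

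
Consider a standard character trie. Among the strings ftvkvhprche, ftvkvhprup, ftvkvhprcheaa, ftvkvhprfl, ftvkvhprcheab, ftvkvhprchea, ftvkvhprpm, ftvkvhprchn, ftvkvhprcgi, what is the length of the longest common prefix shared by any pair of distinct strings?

The deepest shared node is where two words last agree before diverging.
"ftvkvhprchea" and "ftvkvhprcheaa" agree on "ftvkvhprchea" (12 characters) before diverging; nothing deeper is shared.
Longest shared-prefix length: 12

12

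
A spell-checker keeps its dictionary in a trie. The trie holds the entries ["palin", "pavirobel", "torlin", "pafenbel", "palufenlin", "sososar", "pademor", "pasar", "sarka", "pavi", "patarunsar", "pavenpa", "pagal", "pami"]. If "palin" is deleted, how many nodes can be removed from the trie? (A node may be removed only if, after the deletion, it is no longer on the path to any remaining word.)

A node on "palin"'s path can go only if nothing else ends at it or branches off below it.
The suffix "in" (2 nodes) is used only by "palin"; the node for "pal" still has the child "u", so pruning stops there.
Nodes removed: 2

2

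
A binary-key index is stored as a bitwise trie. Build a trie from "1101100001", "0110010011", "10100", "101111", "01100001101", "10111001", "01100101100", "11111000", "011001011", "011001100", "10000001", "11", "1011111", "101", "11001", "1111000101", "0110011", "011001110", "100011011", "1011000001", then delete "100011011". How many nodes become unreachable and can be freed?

5

After clearing the end-marker at "100011011", prune upward until reaching a node still needed by another word.
The suffix "11011" (5 nodes) is used only by "100011011"; the node for "1000" still has the child "0", so pruning stops there.
Nodes removed: 5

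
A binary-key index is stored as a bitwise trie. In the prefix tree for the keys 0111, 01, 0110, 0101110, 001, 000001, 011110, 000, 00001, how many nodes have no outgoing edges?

6

Leaves are exactly the stored words that no other stored word extends.
Those words: "000001", "00001", "001", "0101110", "0110", "011110"
Leaf count: 6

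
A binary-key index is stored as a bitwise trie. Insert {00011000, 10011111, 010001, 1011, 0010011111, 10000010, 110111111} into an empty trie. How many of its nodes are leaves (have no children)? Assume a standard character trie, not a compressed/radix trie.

7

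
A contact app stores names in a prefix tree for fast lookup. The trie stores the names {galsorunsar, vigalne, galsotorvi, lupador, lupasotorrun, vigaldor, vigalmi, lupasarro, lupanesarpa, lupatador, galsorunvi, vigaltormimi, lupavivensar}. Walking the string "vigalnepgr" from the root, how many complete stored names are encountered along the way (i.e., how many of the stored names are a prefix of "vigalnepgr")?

Walk "vigalnepgr" from the root; an end-of-word marker is hit whenever a stored word is a prefix of "vigalnepgr".
Prefixes of the query that are stored words: "vigalne"
Count: 1

1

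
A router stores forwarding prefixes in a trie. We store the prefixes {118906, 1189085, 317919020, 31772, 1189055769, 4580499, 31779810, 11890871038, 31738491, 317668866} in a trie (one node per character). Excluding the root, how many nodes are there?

For each word, the new-node count is its length minus the longest prefix already in the trie:
  "118906" → 6 new (1, 1, 8, 9, 0, 6)
  "1189085" → prefix "11890" already present; 2 new (8, 5)
  "317919020" → 9 new (3, 1, 7, 9, 1, 9, 0, 2, 0)
  "31772" → prefix "317" already present; 2 new (7, 2)
  "1189055769" → prefix "11890" already present; 5 new (5, 5, 7, 6, 9)
  "4580499" → 7 new (4, 5, 8, 0, 4, 9, 9)
  "31779810" → prefix "3177" already present; 4 new (9, 8, 1, 0)
  "11890871038" → prefix "118908" already present; 5 new (7, 1, 0, 3, 8)
  "31738491" → prefix "317" already present; 5 new (3, 8, 4, 9, 1)
  "317668866" → prefix "317" already present; 6 new (6, 6, 8, 8, 6, 6)
Total nodes = 6 + 2 + 9 + 2 + 5 + 7 + 4 + 5 + 5 + 6 = 51

51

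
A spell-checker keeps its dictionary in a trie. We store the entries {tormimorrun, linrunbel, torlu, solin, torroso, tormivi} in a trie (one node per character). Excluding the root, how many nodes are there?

33

Insert word by word; a character creates a node only if that edge doesn't already exist:
  "tormimorrun" → 11 new (t, o, r, m, i, m, o, r, r, u, n)
  "linrunbel" → 9 new (l, i, n, r, u, n, b, e, l)
  "torlu" → prefix "tor" already present; 2 new (l, u)
  "solin" → 5 new (s, o, l, i, n)
  "torroso" → prefix "tor" already present; 4 new (r, o, s, o)
  "tormivi" → prefix "tormi" already present; 2 new (v, i)
Total nodes = 11 + 9 + 2 + 5 + 4 + 2 = 33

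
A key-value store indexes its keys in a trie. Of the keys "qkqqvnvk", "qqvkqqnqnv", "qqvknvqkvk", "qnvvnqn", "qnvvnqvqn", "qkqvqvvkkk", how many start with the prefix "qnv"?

2

Walk to "qnv"; the words in its subtree are exactly those with that prefix.
Words under "qnv": qnvvnqn, qnvvnqvqn
Count: 2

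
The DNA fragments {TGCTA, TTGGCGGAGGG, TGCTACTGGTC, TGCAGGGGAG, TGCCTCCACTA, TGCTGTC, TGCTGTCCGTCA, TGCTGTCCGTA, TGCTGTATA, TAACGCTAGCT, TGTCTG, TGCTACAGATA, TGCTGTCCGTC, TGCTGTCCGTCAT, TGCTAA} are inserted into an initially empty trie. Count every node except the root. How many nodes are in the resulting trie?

Insert word by word; a character creates a node only if that edge doesn't already exist:
  "TGCTA" → 5 new (T, G, C, T, A)
  "TTGGCGGAGGG" → prefix "T" already present; 10 new (T, G, G, C, G, G, A, G, G, G)
  "TGCTACTGGTC" → prefix "TGCTA" already present; 6 new (C, T, G, G, T, C)
  "TGCAGGGGAG" → prefix "TGC" already present; 7 new (A, G, G, G, G, A, G)
  "TGCCTCCACTA" → prefix "TGC" already present; 8 new (C, T, C, C, A, C, T, A)
  "TGCTGTC" → prefix "TGCT" already present; 3 new (G, T, C)
  "TGCTGTCCGTCA" → prefix "TGCTGTC" already present; 5 new (C, G, T, C, A)
  "TGCTGTCCGTA" → prefix "TGCTGTCCGT" already present; 1 new (A)
  "TGCTGTATA" → prefix "TGCTGT" already present; 3 new (A, T, A)
  "TAACGCTAGCT" → prefix "T" already present; 10 new (A, A, C, G, C, T, A, G, C, T)
  "TGTCTG" → prefix "TG" already present; 4 new (T, C, T, G)
  "TGCTACAGATA" → prefix "TGCTAC" already present; 5 new (A, G, A, T, A)
  "TGCTGTCCGTC" → prefix "TGCTGTCCGTC" already present; 0 new (none)
  "TGCTGTCCGTCAT" → prefix "TGCTGTCCGTCA" already present; 1 new (T)
  "TGCTAA" → prefix "TGCTA" already present; 1 new (A)
Total nodes = 5 + 10 + 6 + 7 + 8 + 3 + 5 + 1 + 3 + 10 + 4 + 5 + 0 + 1 + 1 = 69

69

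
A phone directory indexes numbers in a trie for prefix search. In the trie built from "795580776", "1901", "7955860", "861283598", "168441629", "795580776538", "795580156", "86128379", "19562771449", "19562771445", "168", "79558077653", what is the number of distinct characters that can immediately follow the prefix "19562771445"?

0

Walk "19562771445" from the root, arriving at one node.
No stored string extends past "19562771445".
That node has 0 child edges.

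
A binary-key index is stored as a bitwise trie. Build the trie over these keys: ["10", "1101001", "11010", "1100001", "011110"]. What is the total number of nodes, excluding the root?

18

Trace insertions, counting only characters that open a new branch:
  "10" → 2 new (1, 0)
  "1101001" → prefix "1" already present; 6 new (1, 0, 1, 0, 0, 1)
  "11010" → prefix "11010" already present; 0 new (none)
  "1100001" → prefix "110" already present; 4 new (0, 0, 0, 1)
  "011110" → 6 new (0, 1, 1, 1, 1, 0)
Total nodes = 2 + 6 + 0 + 4 + 6 = 18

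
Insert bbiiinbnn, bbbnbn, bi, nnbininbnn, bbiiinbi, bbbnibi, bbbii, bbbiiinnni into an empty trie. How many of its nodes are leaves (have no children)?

7

A leaf is a node with no children — equivalently, the end of a word that is not a proper prefix of any other stored word.
Those words: "bbbiiinnni", "bbbnbn", "bbbnibi", "bbiiinbi", "bbiiinbnn", "bi", "nnbininbnn"
Leaf count: 7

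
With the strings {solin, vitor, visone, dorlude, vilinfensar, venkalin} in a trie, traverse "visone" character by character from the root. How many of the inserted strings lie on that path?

1

Traverse "visone" character by character; count nodes along the way that are marked as word ends.
Prefixes of the query that are stored words: "visone"
Count: 1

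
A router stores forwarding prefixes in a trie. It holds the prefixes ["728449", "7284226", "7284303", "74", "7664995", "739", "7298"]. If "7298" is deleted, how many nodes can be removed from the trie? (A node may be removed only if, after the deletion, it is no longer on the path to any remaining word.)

2

A node on "7298"'s path can go only if nothing else ends at it or branches off below it.
The suffix "98" (2 nodes) is used only by "7298"; the node for "72" still has the child "8", so pruning stops there.
Nodes removed: 2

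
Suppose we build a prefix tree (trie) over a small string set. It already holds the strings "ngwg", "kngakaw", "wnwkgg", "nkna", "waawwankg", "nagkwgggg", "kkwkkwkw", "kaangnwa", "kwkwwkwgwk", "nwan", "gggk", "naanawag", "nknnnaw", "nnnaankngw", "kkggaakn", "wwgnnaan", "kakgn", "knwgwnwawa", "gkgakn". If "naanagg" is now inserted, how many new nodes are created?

2

The longest prefix of "naanagg" already in the trie is "naana" (length 5).
Each of the 2 remaining characters creates one node.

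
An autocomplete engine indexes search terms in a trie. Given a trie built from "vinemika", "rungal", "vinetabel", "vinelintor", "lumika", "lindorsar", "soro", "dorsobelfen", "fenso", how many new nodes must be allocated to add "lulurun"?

Walking "lulurun" from the root, the first 2 characters ("lu") follow existing edges; "l" is the first miss.
Each of the 5 remaining characters creates one node.

5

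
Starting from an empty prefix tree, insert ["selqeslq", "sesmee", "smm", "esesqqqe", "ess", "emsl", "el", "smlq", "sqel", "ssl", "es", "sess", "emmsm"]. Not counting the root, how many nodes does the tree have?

38

For each word, the new-node count is its length minus the longest prefix already in the trie:
  "selqeslq" → 8 new (s, e, l, q, e, s, l, q)
  "sesmee" → prefix "se" already present; 4 new (s, m, e, e)
  "smm" → prefix "s" already present; 2 new (m, m)
  "esesqqqe" → 8 new (e, s, e, s, q, q, q, e)
  "ess" → prefix "es" already present; 1 new (s)
  "emsl" → prefix "e" already present; 3 new (m, s, l)
  "el" → prefix "e" already present; 1 new (l)
  "smlq" → prefix "sm" already present; 2 new (l, q)
  "sqel" → prefix "s" already present; 3 new (q, e, l)
  "ssl" → prefix "s" already present; 2 new (s, l)
  "es" → prefix "es" already present; 0 new (none)
  "sess" → prefix "ses" already present; 1 new (s)
  "emmsm" → prefix "em" already present; 3 new (m, s, m)
Total nodes = 8 + 4 + 2 + 8 + 1 + 3 + 1 + 2 + 3 + 2 + 0 + 1 + 3 = 38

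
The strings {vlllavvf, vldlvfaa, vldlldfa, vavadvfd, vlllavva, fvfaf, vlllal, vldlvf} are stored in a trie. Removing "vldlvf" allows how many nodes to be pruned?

0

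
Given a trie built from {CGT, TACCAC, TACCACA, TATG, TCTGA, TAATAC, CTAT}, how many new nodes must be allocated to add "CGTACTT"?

Walking "CGTACTT" from the root, the first 3 characters ("CGT") follow existing edges; "A" is the first miss.
So 7 − 3 = 4 new nodes.

4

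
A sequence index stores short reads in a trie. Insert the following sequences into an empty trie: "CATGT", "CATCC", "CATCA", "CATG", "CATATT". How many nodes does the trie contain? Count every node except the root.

For each word, the new-node count is its length minus the longest prefix already in the trie:
  "CATGT" → 5 new (C, A, T, G, T)
  "CATCC" → prefix "CAT" already present; 2 new (C, C)
  "CATCA" → prefix "CATC" already present; 1 new (A)
  "CATG" → prefix "CATG" already present; 0 new (none)
  "CATATT" → prefix "CAT" already present; 3 new (A, T, T)
Total nodes = 5 + 2 + 1 + 0 + 3 = 11

11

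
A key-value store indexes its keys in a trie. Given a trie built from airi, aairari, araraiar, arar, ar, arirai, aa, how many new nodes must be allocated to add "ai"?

Every character of "ai" already lies on an existing path (it is a prefix of some stored word).
No new nodes are needed: 0.

0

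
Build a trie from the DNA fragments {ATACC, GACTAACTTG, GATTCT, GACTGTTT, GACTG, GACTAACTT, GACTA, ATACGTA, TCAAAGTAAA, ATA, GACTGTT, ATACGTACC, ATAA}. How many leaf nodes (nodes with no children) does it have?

7

A leaf is a node with no children — equivalently, the end of a word that is not a proper prefix of any other stored word.
Those words: "ATAA", "ATACC", "ATACGTACC", "GACTAACTTG", "GACTGTTT", "GATTCT", "TCAAAGTAAA"
Leaf count: 7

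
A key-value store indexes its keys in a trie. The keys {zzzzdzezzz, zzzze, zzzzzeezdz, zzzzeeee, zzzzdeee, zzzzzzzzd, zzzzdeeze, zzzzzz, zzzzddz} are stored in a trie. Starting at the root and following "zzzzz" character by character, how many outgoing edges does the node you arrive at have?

2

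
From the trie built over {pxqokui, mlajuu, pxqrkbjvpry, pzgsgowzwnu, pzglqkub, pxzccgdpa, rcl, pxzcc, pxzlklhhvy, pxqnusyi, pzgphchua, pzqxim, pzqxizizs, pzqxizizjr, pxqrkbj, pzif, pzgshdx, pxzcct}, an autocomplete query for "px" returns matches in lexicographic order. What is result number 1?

Filter for "px…" and sort: "pxqnusyi", "pxqokui", "pxqrkbj", "pxqrkbjvpry", "pxzcc", "pxzccgdpa", "pxzcct", "pxzlklhhvy"
Position 1: pxqnusyi

pxqnusyi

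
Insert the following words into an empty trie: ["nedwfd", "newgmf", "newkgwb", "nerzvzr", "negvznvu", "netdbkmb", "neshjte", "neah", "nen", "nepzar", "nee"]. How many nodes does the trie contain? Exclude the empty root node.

Count nodes per top-level branch (shared prefixes stored once):
  'n'-branch (neah, nedwfd, nee, negvznvu, nen, nepzar, nerzvzr, neshjte, netdbkmb, newgmf, newkgwb): 44 nodes
Sum: 44

44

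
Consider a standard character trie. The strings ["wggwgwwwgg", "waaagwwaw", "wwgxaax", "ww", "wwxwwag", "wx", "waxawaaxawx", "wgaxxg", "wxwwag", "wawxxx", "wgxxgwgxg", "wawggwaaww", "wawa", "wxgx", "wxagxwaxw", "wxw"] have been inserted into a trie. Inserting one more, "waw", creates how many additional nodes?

Every character of "waw" already lies on an existing path (it is a prefix of some stored word).
No new nodes are needed: 0.

0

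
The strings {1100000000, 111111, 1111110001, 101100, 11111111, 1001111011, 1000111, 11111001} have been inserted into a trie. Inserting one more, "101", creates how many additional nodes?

0

"101" is already a full path in the trie; only an end-marker is added.
No new nodes are needed: 0.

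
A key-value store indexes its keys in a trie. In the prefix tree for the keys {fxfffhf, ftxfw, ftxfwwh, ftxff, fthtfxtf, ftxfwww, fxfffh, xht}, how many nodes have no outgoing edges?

A leaf is a node with no children — equivalently, the end of a word that is not a proper prefix of any other stored word.
Those words: "fthtfxtf", "ftxff", "ftxfwwh", "ftxfwww", "fxfffhf", "xht"
Leaf count: 6

6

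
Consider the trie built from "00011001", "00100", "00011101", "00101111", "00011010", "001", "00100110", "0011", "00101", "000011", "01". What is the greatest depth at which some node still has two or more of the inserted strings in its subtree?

6

The deepest shared node is where two words last agree before diverging.
"00011001" and "00011010" agree on "000110" (6 characters) before diverging; nothing deeper is shared.
Longest shared-prefix length: 6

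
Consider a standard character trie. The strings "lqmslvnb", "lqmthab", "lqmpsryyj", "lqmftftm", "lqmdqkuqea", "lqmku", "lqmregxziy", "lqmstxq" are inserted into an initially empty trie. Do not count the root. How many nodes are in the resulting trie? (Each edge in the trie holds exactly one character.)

Count nodes per top-level branch (shared prefixes stored once):
  'l'-branch (lqmdqkuqea, lqmftftm, lqmku, lqmpsryyj, lqmregxziy, lqmslvnb, lqmstxq, lqmthab): 42 nodes
Sum: 42

42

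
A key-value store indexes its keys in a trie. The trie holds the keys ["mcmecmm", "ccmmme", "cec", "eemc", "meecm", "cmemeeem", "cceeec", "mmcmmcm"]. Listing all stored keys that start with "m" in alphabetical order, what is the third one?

DFS of the "m" subtree visits, in order: "mcmecmm", "meecm", "mmcmmcm"
Position 3: mmcmmcm

mmcmmcm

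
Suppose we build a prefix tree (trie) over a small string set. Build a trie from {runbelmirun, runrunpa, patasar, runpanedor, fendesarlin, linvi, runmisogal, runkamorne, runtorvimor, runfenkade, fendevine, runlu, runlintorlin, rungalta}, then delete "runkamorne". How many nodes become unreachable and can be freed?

7

A node on "runkamorne"'s path can go only if nothing else ends at it or branches off below it.
The suffix "kamorne" (7 nodes) is used only by "runkamorne"; the node for "run" still has the child "b", so pruning stops there.
Nodes removed: 7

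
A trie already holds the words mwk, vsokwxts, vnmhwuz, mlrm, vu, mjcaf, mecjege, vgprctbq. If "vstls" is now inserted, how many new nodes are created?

3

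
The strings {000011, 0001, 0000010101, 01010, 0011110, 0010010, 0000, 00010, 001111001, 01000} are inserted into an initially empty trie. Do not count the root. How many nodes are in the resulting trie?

31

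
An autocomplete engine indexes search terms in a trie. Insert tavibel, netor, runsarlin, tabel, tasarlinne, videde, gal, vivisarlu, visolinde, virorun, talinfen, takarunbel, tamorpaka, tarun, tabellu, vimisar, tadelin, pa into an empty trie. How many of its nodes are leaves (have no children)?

17

A leaf is a node with no children — equivalently, the end of a word that is not a proper prefix of any other stored word.
Those words: "gal", "netor", "pa", "runsarlin", "tabellu", "tadelin", "takarunbel", "talinfen", "tamorpaka", "tarun", "tasarlinne", "tavibel", "videde", "vimisar", "virorun", "visolinde", "vivisarlu"
Leaf count: 17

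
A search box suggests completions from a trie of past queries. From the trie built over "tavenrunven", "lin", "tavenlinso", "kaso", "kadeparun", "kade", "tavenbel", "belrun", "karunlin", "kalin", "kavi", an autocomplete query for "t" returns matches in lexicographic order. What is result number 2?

Words with prefix "t", in lexicographic order: "tavenbel", "tavenlinso", "tavenrunven"
The 2nd is tavenlinso.

tavenlinso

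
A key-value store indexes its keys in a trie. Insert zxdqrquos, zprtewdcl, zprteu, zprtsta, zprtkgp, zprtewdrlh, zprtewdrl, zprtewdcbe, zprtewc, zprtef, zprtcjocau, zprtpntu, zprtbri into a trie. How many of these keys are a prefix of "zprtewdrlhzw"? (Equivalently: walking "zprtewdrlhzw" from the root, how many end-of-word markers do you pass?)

Check each prefix of "zprtewdrlhzw" against the stored set — each match is an end-marker on the path.
Prefixes of the query that are stored words: "zprtewdrl", "zprtewdrlh"
Count: 2

2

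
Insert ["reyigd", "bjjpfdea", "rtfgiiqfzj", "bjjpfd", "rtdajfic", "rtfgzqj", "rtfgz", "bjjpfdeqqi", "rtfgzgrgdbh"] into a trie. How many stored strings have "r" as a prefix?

6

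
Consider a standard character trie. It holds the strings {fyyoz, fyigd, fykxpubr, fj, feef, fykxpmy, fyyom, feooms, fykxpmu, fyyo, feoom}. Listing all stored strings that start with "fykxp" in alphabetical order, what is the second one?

fykxpmy

Words with prefix "fykxp", in lexicographic order: "fykxpmu", "fykxpmy", "fykxpubr"
The 2nd is fykxpmy.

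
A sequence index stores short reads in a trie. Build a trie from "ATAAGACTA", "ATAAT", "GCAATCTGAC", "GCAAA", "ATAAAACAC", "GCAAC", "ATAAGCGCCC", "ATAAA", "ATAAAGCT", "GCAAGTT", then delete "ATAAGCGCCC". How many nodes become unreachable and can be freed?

5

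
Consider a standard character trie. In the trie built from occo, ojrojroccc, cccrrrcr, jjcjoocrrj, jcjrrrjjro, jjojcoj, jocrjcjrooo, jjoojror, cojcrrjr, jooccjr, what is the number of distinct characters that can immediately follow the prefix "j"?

3

Walk "j" from the root, arriving at one node.
Distinct next characters after "j": c, j, o.
That node has 3 child edges.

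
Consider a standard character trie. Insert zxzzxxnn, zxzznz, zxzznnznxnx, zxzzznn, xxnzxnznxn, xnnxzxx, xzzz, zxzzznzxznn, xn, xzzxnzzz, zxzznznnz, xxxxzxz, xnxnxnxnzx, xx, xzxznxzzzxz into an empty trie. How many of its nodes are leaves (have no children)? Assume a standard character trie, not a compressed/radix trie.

12

Leaves are exactly the stored words that no other stored word extends.
Those words: "xnnxzxx", "xnxnxnxnzx", "xxnzxnznxn", "xxxxzxz", "xzxznxzzzxz", "xzzxnzzz", "xzzz", "zxzznnznxnx", "zxzznznnz", "zxzzxxnn", "zxzzznn", "zxzzznzxznn"
Leaf count: 12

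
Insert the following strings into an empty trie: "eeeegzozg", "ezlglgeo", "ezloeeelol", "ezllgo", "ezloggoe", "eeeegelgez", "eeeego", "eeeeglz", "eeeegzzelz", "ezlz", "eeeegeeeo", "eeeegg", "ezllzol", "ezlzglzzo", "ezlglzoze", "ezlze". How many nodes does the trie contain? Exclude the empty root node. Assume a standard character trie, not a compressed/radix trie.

60

Trace insertions, counting only characters that open a new branch:
  "eeeegzozg" → 9 new (e, e, e, e, g, z, o, z, g)
  "ezlglgeo" → prefix "e" already present; 7 new (z, l, g, l, g, e, o)
  "ezloeeelol" → prefix "ezl" already present; 7 new (o, e, e, e, l, o, l)
  "ezllgo" → prefix "ezl" already present; 3 new (l, g, o)
  "ezloggoe" → prefix "ezlo" already present; 4 new (g, g, o, e)
  "eeeegelgez" → prefix "eeeeg" already present; 5 new (e, l, g, e, z)
  "eeeego" → prefix "eeeeg" already present; 1 new (o)
  "eeeeglz" → prefix "eeeeg" already present; 2 new (l, z)
  "eeeegzzelz" → prefix "eeeegz" already present; 4 new (z, e, l, z)
  "ezlz" → prefix "ezl" already present; 1 new (z)
  "eeeegeeeo" → prefix "eeeege" already present; 3 new (e, e, o)
  "eeeegg" → prefix "eeeeg" already present; 1 new (g)
  "ezllzol" → prefix "ezll" already present; 3 new (z, o, l)
  "ezlzglzzo" → prefix "ezlz" already present; 5 new (g, l, z, z, o)
  "ezlglzoze" → prefix "ezlgl" already present; 4 new (z, o, z, e)
  "ezlze" → prefix "ezlz" already present; 1 new (e)
Total nodes = 9 + 7 + 7 + 3 + 4 + 5 + 1 + 2 + 4 + 1 + 3 + 1 + 3 + 5 + 4 + 1 = 60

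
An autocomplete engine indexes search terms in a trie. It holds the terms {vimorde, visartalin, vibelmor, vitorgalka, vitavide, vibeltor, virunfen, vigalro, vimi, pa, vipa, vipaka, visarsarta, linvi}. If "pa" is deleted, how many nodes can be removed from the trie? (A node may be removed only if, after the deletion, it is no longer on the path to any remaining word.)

Walk "pa" from the leaf back toward the root, removing each node that no remaining word uses.
No other word shares any prefix with "pa", so all 2 of its nodes go.
Nodes removed: 2

2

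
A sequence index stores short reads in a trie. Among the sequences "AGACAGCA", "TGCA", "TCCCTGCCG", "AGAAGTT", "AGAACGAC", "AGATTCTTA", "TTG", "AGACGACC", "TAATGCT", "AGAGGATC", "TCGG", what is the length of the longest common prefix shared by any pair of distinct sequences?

4

Equivalently: take the maximum, over all pairs, of their longest common prefix length.
"AGAACGAC" and "AGAAGTT" agree on "AGAA" (4 characters) before diverging; nothing deeper is shared.
Longest shared-prefix length: 4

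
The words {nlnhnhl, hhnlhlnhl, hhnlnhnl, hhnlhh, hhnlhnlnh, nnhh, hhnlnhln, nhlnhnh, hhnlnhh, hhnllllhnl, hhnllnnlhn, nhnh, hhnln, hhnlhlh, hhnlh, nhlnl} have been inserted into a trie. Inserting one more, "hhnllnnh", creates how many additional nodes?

"hhnllnn" is already a path in the trie; the remaining "h" must be added.
So 8 − 7 = 1 new nodes.

1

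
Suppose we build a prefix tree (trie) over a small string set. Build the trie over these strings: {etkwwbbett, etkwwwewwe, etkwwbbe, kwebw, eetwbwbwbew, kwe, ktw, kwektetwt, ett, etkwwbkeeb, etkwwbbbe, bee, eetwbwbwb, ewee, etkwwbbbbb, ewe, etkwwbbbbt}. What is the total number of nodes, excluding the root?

For each word, the new-node count is its length minus the longest prefix already in the trie:
  "etkwwbbett" → 10 new (e, t, k, w, w, b, b, e, t, t)
  "etkwwwewwe" → prefix "etkww" already present; 5 new (w, e, w, w, e)
  "etkwwbbe" → prefix "etkwwbbe" already present; 0 new (none)
  "kwebw" → 5 new (k, w, e, b, w)
  "eetwbwbwbew" → prefix "e" already present; 10 new (e, t, w, b, w, b, w, b, e, w)
  "kwe" → prefix "kwe" already present; 0 new (none)
  "ktw" → prefix "k" already present; 2 new (t, w)
  "kwektetwt" → prefix "kwe" already present; 6 new (k, t, e, t, w, t)
  "ett" → prefix "et" already present; 1 new (t)
  "etkwwbkeeb" → prefix "etkwwb" already present; 4 new (k, e, e, b)
  "etkwwbbbe" → prefix "etkwwbb" already present; 2 new (b, e)
  "bee" → 3 new (b, e, e)
  "eetwbwbwb" → prefix "eetwbwbwb" already present; 0 new (none)
  "ewee" → prefix "e" already present; 3 new (w, e, e)
  "etkwwbbbbb" → prefix "etkwwbbb" already present; 2 new (b, b)
  "ewe" → prefix "ewe" already present; 0 new (none)
  "etkwwbbbbt" → prefix "etkwwbbbb" already present; 1 new (t)
Total nodes = 10 + 5 + 0 + 5 + 10 + 0 + 2 + 6 + 1 + 4 + 2 + 3 + 0 + 3 + 2 + 0 + 1 = 54

54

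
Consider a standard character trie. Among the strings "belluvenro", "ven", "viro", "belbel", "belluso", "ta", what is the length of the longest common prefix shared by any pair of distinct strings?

Look for the deepest trie node that still has at least two words in its subtree.
"belluso" and "belluvenro" agree on "bellu" (5 characters) before diverging; nothing deeper is shared.
Longest shared-prefix length: 5

5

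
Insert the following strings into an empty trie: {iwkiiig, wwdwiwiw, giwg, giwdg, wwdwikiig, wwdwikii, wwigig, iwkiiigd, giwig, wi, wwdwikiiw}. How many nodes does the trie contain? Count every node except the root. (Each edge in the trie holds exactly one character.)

34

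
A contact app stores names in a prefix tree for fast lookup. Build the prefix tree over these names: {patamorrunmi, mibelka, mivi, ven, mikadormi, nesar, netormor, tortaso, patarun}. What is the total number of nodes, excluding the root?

52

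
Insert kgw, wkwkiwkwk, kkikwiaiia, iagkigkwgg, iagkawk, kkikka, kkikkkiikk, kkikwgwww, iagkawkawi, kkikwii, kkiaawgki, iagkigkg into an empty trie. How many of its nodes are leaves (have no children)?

Leaves are exactly the stored words that no other stored word extends.
Those words: "iagkawkawi", "iagkigkg", "iagkigkwgg", "kgw", "kkiaawgki", "kkikka", "kkikkkiikk", "kkikwgwww", "kkikwiaiia", "kkikwii", "wkwkiwkwk"
Leaf count: 11

11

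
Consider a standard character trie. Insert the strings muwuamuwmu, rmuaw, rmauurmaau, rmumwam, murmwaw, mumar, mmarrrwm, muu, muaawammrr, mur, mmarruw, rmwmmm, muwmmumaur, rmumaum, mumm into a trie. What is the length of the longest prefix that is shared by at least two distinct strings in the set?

5

Equivalently: take the maximum, over all pairs, of their longest common prefix length.
"mmarrrwm" and "mmarruw" agree on "mmarr" (5 characters) before diverging; nothing deeper is shared.
Longest shared-prefix length: 5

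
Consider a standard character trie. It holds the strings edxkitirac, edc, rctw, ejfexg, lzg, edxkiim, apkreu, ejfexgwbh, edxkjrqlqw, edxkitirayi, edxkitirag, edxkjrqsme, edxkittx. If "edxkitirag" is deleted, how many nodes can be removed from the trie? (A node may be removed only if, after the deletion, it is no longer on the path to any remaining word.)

1

A node on "edxkitirag"'s path can go only if nothing else ends at it or branches off below it.
The suffix "g" (1 node) is used only by "edxkitirag"; the node for "edxkitira" still has the child "c", so pruning stops there.
Nodes removed: 1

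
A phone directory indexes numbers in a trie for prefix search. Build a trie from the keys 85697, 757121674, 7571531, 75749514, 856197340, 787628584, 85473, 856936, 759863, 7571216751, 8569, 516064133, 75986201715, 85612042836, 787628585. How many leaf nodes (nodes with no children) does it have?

Leaves are exactly the stored words that no other stored word extends.
Those words: "516064133", "757121674", "7571216751", "7571531", "75749514", "75986201715", "759863", "787628584", "787628585", "85473", "85612042836", "856197340", "856936", "85697"
Leaf count: 14

14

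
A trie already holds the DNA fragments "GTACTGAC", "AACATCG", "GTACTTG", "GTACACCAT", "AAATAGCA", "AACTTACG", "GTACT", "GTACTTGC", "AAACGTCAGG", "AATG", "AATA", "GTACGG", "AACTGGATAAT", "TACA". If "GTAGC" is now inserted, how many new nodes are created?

"GTA" is already a path in the trie; the remaining "GC" must be added.
Each of the 2 remaining characters creates one node.

2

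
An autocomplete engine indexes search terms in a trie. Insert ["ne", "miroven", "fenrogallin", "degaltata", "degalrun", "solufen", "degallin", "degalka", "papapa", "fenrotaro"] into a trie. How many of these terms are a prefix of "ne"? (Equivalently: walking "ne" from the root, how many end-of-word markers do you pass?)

1

Traverse "ne" character by character; count nodes along the way that are marked as word ends.
Prefixes of the query that are stored words: "ne"
Count: 1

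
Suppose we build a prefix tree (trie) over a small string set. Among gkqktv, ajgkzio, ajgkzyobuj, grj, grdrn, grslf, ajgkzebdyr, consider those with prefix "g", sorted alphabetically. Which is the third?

Words with prefix "g", in lexicographic order: "gkqktv", "grdrn", "grj", "grslf"
The 3rd is grj.

grj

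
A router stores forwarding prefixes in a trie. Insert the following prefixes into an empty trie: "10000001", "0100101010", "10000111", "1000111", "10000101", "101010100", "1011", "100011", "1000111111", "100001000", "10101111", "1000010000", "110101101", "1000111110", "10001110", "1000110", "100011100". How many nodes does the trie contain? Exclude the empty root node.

55

Trace insertions, counting only characters that open a new branch:
  "10000001" → 8 new (1, 0, 0, 0, 0, 0, 0, 1)
  "0100101010" → 10 new (0, 1, 0, 0, 1, 0, 1, 0, 1, 0)
  "10000111" → prefix "10000" already present; 3 new (1, 1, 1)
  "1000111" → prefix "1000" already present; 3 new (1, 1, 1)
  "10000101" → prefix "100001" already present; 2 new (0, 1)
  "101010100" → prefix "10" already present; 7 new (1, 0, 1, 0, 1, 0, 0)
  "1011" → prefix "101" already present; 1 new (1)
  "100011" → prefix "100011" already present; 0 new (none)
  "1000111111" → prefix "1000111" already present; 3 new (1, 1, 1)
  "100001000" → prefix "1000010" already present; 2 new (0, 0)
  "10101111" → prefix "10101" already present; 3 new (1, 1, 1)
  "1000010000" → prefix "100001000" already present; 1 new (0)
  "110101101" → prefix "1" already present; 8 new (1, 0, 1, 0, 1, 1, 0, 1)
  "1000111110" → prefix "100011111" already present; 1 new (0)
  "10001110" → prefix "1000111" already present; 1 new (0)
  "1000110" → prefix "100011" already present; 1 new (0)
  "100011100" → prefix "10001110" already present; 1 new (0)
Total nodes = 8 + 10 + 3 + 3 + 2 + 7 + 1 + 0 + 3 + 2 + 3 + 1 + 8 + 1 + 1 + 1 + 1 = 55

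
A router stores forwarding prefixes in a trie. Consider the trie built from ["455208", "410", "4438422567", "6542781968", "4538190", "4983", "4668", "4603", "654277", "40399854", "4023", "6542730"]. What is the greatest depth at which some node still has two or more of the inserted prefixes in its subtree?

Look for the deepest trie node that still has at least two words in its subtree.
e.g. "6542730" and "654277" share the prefix "65427" of length 5; no pair shares a longer one.
Longest shared-prefix length: 5

5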